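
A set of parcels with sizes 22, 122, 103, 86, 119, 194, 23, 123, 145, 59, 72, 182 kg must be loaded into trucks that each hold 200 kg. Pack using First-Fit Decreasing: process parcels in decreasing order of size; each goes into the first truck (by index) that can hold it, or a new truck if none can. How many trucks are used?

Sorted descending: 194, 182, 145, 123, 122, 119, 103, 86, 72, 59, 23, 22.
truck 1: place 194 kg, 6 kg left
truck 2: place 182 kg, 18 kg left
truck 3: place 145 kg, 55 kg left
truck 4: place 123 kg, 77 kg left
truck 5: place 122 kg, 78 kg left
truck 6: place 119 kg, 81 kg left
truck 7: place 103 kg, 97 kg left
truck 7: place 86 kg, 11 kg left
truck 4: place 72 kg, 5 kg left
truck 5: place 59 kg, 19 kg left
truck 3: place 23 kg, 32 kg left
truck 3: place 22 kg, 10 kg left
Final trucks: [194] [182] [145,23,22] [123,72] [122,59] [119] [103,86].

7 trucks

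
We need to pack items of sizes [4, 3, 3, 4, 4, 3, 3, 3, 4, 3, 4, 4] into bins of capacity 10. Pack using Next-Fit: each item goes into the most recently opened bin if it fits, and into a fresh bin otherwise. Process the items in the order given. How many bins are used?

5

bin 1: place 4, 6 left
bin 1: place 3, 3 left
bin 1: place 3, 0 left
bin 2: place 4, 6 left
bin 2: place 4, 2 left
bin 3: place 3, 7 left
bin 3: place 3, 4 left
bin 3: place 3, 1 left
bin 4: place 4, 6 left
bin 4: place 3, 3 left
bin 5: place 4, 6 left
bin 5: place 4, 2 left
Final bins: [4,3,3] [4,4] [3,3,3] [4,3] [4,4].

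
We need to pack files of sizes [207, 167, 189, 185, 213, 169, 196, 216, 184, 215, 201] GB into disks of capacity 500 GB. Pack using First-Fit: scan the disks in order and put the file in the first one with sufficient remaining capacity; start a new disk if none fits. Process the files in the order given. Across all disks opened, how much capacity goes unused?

858

Put 207 GB in disk 1; 293 GB remain.
Put 167 GB in disk 1; 126 GB remain.
Put 189 GB in disk 2; 311 GB remain.
Put 185 GB in disk 2; 126 GB remain.
Put 213 GB in disk 3; 287 GB remain.
Put 169 GB in disk 3; 118 GB remain.
Put 196 GB in disk 4; 304 GB remain.
Put 216 GB in disk 4; 88 GB remain.
Put 184 GB in disk 5; 316 GB remain.
Put 215 GB in disk 5; 101 GB remain.
Put 201 GB in disk 6; 299 GB remain.
6 disks × 500 GB = 3000 GB; used 2142 GB; unused 858 GB.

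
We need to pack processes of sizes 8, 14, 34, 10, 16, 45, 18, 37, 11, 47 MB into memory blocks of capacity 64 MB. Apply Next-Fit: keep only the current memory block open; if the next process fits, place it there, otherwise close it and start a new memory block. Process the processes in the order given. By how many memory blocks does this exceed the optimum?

1

Next-Fit: [8,14,34] [10,16] [45,18] [37,11] [47] → 5 memory blocks.
Total size 240 MB; any packing needs at least ⌈240/64⌉ = 4 memory blocks.
An optimal packing achieves that bound: [47,16] [45,18] [37,14,11] [34,10,8] → 4 memory blocks.
Excess: 5 − 4 = 1.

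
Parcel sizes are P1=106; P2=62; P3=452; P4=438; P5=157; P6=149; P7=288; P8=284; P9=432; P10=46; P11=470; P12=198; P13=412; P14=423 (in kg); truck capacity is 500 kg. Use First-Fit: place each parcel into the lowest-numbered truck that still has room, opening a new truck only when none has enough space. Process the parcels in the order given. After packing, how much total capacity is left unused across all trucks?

P1 (106 kg) → truck 1 (remaining 394 kg)
P2 (62 kg) → truck 1 (remaining 332 kg)
P3 (452 kg) → truck 2 (remaining 48 kg)
P4 (438 kg) → truck 3 (remaining 62 kg)
P5 (157 kg) → truck 1 (remaining 175 kg)
P6 (149 kg) → truck 1 (remaining 26 kg)
P7 (288 kg) → truck 4 (remaining 212 kg)
P8 (284 kg) → truck 5 (remaining 216 kg)
P9 (432 kg) → truck 6 (remaining 68 kg)
P10 (46 kg) → truck 2 (remaining 2 kg)
P11 (470 kg) → truck 7 (remaining 30 kg)
P12 (198 kg) → truck 4 (remaining 14 kg)
P13 (412 kg) → truck 8 (remaining 88 kg)
P14 (423 kg) → truck 9 (remaining 77 kg)
9 trucks × 500 kg = 4500 kg; used 3917 kg; unused 583 kg.

583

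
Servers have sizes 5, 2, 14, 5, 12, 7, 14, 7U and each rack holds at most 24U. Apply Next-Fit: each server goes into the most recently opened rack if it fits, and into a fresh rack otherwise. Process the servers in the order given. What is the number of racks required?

3

rack 1: place 5U, 19U left
rack 1: place 2U, 17U left
rack 1: place 14U, 3U left
rack 2: place 5U, 19U left
rack 2: place 12U, 7U left
rack 2: place 7U, 0U left
rack 3: place 14U, 10U left
rack 3: place 7U, 3U left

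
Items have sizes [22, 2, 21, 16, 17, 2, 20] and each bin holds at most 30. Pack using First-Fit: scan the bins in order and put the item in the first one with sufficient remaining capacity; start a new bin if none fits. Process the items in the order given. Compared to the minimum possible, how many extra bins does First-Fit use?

First-Fit: [22,2,2] [21] [16] [17] [20] → 5 bins.
5 items exceed 15 (half the capacity), and no two of those can share a bin, so at least 5 bins are needed.
So 5 is already optimal.

0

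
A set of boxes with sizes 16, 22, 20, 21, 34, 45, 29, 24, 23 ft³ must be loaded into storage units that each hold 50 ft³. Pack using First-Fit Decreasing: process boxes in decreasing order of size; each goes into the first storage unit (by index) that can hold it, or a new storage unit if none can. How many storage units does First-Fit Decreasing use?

Sorted descending: 45, 34, 29, 24, 23, 22, 21, 20, 16.
Put 45 ft³ in storage unit 1; 5 ft³ remain.
Put 34 ft³ in storage unit 2; 16 ft³ remain.
Put 29 ft³ in storage unit 3; 21 ft³ remain.
Put 24 ft³ in storage unit 4; 26 ft³ remain.
Put 23 ft³ in storage unit 4; 3 ft³ remain.
Put 22 ft³ in storage unit 5; 28 ft³ remain.
Put 21 ft³ in storage unit 3; 0 ft³ remain.
Put 20 ft³ in storage unit 5; 8 ft³ remain.
Put 16 ft³ in storage unit 2; 0 ft³ remain.

5 storage units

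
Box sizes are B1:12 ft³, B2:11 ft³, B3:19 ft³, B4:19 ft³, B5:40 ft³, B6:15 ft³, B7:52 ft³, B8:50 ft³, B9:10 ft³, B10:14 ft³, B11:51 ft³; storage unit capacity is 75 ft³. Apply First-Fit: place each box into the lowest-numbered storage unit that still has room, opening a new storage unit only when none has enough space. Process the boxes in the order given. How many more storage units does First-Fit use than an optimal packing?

1

First-Fit: [12,11,19,19,10] [40,15,14] [52] [50] [51] → 5 storage units.
Total size 293 ft³; any packing needs at least ⌈293/75⌉ = 4 storage units.
An optimal packing achieves that bound: [52,19] [51,12,11] [50,15,10] [40,19,14] → 4 storage units.
Excess: 5 − 4 = 1.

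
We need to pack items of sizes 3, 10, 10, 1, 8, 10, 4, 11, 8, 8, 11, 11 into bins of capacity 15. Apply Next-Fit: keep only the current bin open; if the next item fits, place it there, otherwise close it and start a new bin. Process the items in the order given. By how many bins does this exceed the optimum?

0

Next-Fit: [3,10] [10,1] [8] [10,4] [11] [8] [8] [11] [11] → 9 bins.
9 items exceed 7.5 (half the capacity), and no two of those can share a bin, so at least 9 bins are needed.
So 9 is already optimal.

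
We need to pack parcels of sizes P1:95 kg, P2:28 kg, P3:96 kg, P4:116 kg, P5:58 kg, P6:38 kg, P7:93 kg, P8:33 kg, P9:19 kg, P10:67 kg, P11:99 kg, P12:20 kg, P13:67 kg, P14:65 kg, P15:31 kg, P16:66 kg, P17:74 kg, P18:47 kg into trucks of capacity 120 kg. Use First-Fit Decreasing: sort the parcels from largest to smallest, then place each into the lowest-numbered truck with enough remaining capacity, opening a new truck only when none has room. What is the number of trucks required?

Sorted descending: 116, 99, 96, 95, 93, 74, 67, 67, 66, 65, 58, 47, 38, 33, 31, 28, 20, 19.
truck 1: place 116 kg, 4 kg left
truck 2: place 99 kg, 21 kg left
truck 3: place 96 kg, 24 kg left
truck 4: place 95 kg, 25 kg left
truck 5: place 93 kg, 27 kg left
truck 6: place 74 kg, 46 kg left
truck 7: place 67 kg, 53 kg left
truck 8: place 67 kg, 53 kg left
truck 9: place 66 kg, 54 kg left
truck 10: place 65 kg, 55 kg left
truck 11: place 58 kg, 62 kg left
truck 7: place 47 kg, 6 kg left
truck 6: place 38 kg, 8 kg left
truck 8: place 33 kg, 20 kg left
truck 9: place 31 kg, 23 kg left
truck 10: place 28 kg, 27 kg left
truck 2: place 20 kg, 1 kg left
truck 3: place 19 kg, 5 kg left

11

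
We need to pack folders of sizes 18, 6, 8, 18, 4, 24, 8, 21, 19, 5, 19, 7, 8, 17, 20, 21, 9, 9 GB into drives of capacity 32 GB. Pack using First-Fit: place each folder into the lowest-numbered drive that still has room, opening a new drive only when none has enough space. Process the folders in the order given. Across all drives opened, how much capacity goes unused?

drive 1: place 18 GB, 14 GB left
drive 1: place 6 GB, 8 GB left
drive 1: place 8 GB, 0 GB left
drive 2: place 18 GB, 14 GB left
drive 2: place 4 GB, 10 GB left
drive 3: place 24 GB, 8 GB left
drive 2: place 8 GB, 2 GB left
drive 4: place 21 GB, 11 GB left
drive 5: place 19 GB, 13 GB left
drive 3: place 5 GB, 3 GB left
drive 6: place 19 GB, 13 GB left
drive 4: place 7 GB, 4 GB left
drive 5: place 8 GB, 5 GB left
drive 7: place 17 GB, 15 GB left
drive 8: place 20 GB, 12 GB left
drive 9: place 21 GB, 11 GB left
drive 6: place 9 GB, 4 GB left
drive 7: place 9 GB, 6 GB left
9 drives × 32 GB = 288 GB; used 241 GB; unused 47 GB.

47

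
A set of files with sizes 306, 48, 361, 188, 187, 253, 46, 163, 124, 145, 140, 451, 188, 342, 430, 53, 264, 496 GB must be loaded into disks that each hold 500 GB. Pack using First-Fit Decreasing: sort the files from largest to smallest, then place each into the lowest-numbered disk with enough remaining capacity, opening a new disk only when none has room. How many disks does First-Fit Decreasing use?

9

Sorted descending: 496, 451, 430, 361, 342, 306, 264, 253, 188, 188, 187, 163, 145, 140, 124, 53, 48, 46.
Put 496 GB in disk 1; 4 GB remain.
Put 451 GB in disk 2; 49 GB remain.
Put 430 GB in disk 3; 70 GB remain.
Put 361 GB in disk 4; 139 GB remain.
Put 342 GB in disk 5; 158 GB remain.
Put 306 GB in disk 6; 194 GB remain.
Put 264 GB in disk 7; 236 GB remain.
Put 253 GB in disk 8; 247 GB remain.
Put 188 GB in disk 6; 6 GB remain.
Put 188 GB in disk 7; 48 GB remain.
Put 187 GB in disk 8; 60 GB remain.
Put 163 GB in disk 9; 337 GB remain.
Put 145 GB in disk 5; 13 GB remain.
Put 140 GB in disk 9; 197 GB remain.
Put 124 GB in disk 4; 15 GB remain.
Put 53 GB in disk 3; 17 GB remain.
Put 48 GB in disk 2; 1 GB remain.
Put 46 GB in disk 7; 2 GB remain.
Final disks: [496] [451,48] [430,53] [361,124] [342,145] [306,188] [264,188,46] [253,187] [163,140].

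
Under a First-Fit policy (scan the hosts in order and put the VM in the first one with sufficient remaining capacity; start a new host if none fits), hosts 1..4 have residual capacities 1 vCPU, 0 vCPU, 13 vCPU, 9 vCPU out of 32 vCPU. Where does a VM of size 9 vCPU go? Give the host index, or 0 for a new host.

3

Hosts with room: host 3 (13 vCPU), host 4 (9 vCPU).
The first with room is host 3.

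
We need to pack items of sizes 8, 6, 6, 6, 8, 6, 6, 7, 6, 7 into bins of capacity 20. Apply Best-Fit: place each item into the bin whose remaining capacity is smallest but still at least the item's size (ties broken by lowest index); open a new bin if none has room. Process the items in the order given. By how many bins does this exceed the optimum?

0

Best-Fit: [8,6,6] [6,8,6] [6,7,6] [7] → 4 bins.
Total size 66; any packing needs at least ⌈66/20⌉ = 4 bins.
So 4 is already optimal.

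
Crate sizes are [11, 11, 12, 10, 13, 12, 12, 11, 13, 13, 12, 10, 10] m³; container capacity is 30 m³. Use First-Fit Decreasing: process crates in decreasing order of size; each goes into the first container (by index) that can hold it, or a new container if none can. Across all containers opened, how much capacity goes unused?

Sorted descending: 13, 13, 13, 12, 12, 12, 12, 11, 11, 11, 10, 10, 10.
container 1: place 13 m³, 17 m³ left
container 1: place 13 m³, 4 m³ left
container 2: place 13 m³, 17 m³ left
container 2: place 12 m³, 5 m³ left
container 3: place 12 m³, 18 m³ left
container 3: place 12 m³, 6 m³ left
container 4: place 12 m³, 18 m³ left
container 4: place 11 m³, 7 m³ left
container 5: place 11 m³, 19 m³ left
container 5: place 11 m³, 8 m³ left
container 6: place 10 m³, 20 m³ left
container 6: place 10 m³, 10 m³ left
container 6: place 10 m³, 0 m³ left
6 containers × 30 m³ = 180 m³; used 150 m³; unused 30 m³.

30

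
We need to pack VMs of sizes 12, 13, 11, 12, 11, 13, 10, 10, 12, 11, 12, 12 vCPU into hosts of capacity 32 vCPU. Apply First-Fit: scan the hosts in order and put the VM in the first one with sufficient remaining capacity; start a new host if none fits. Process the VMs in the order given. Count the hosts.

6

12 vCPU → host 1 (remaining 20 vCPU)
13 vCPU → host 1 (remaining 7 vCPU)
11 vCPU → host 2 (remaining 21 vCPU)
12 vCPU → host 2 (remaining 9 vCPU)
11 vCPU → host 3 (remaining 21 vCPU)
13 vCPU → host 3 (remaining 8 vCPU)
10 vCPU → host 4 (remaining 22 vCPU)
10 vCPU → host 4 (remaining 12 vCPU)
12 vCPU → host 4 (remaining 0 vCPU)
11 vCPU → host 5 (remaining 21 vCPU)
12 vCPU → host 5 (remaining 9 vCPU)
12 vCPU → host 6 (remaining 20 vCPU)
Final hosts: [12,13] [11,12] [11,13] [10,10,12] [11,12] [12].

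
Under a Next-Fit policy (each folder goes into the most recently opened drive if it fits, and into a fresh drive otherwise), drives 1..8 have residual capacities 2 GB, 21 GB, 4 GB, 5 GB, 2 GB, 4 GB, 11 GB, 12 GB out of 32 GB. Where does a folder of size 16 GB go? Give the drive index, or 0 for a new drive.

Next-Fit only looks at drive 8, which has 12 GB free.
16 GB does not fit, so a new drive is opened.

0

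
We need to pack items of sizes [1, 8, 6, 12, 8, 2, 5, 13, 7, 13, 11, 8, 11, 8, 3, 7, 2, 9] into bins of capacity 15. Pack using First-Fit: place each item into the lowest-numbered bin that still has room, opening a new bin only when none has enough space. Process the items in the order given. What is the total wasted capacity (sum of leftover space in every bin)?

bin 1: place 1, 14 left
bin 1: place 8, 6 left
bin 1: place 6, 0 left
bin 2: place 12, 3 left
bin 3: place 8, 7 left
bin 2: place 2, 1 left
bin 3: place 5, 2 left
bin 4: place 13, 2 left
bin 5: place 7, 8 left
bin 6: place 13, 2 left
bin 7: place 11, 4 left
bin 5: place 8, 0 left
bin 8: place 11, 4 left
bin 9: place 8, 7 left
bin 7: place 3, 1 left
bin 9: place 7, 0 left
bin 3: place 2, 0 left
bin 10: place 9, 6 left
10 bins × 15 = 150; used 134; unused 16.

16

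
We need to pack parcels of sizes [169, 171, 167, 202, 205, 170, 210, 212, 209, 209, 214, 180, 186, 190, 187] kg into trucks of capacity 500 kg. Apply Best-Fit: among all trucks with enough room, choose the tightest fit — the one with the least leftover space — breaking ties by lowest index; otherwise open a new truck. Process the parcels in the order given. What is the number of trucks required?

8

169 kg → truck 1 (remaining 331 kg)
171 kg → truck 1 (remaining 160 kg)
167 kg → truck 2 (remaining 333 kg)
202 kg → truck 2 (remaining 131 kg)
205 kg → truck 3 (remaining 295 kg)
170 kg → truck 3 (remaining 125 kg)
210 kg → truck 4 (remaining 290 kg)
212 kg → truck 4 (remaining 78 kg)
209 kg → truck 5 (remaining 291 kg)
209 kg → truck 5 (remaining 82 kg)
214 kg → truck 6 (remaining 286 kg)
180 kg → truck 6 (remaining 106 kg)
186 kg → truck 7 (remaining 314 kg)
190 kg → truck 7 (remaining 124 kg)
187 kg → truck 8 (remaining 313 kg)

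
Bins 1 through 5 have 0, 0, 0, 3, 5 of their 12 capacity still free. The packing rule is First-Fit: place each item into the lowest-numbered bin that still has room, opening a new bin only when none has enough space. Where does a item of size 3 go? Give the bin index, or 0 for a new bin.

Bins with room: bin 4 (3), bin 5 (5).
The first with room is bin 4.

4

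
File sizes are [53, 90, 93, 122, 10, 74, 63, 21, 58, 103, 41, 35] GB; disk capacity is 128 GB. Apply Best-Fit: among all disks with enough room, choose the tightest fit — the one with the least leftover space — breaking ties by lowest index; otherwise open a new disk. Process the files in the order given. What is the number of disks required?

7

53 GB → disk 1 (remaining 75 GB)
90 GB → disk 2 (remaining 38 GB)
93 GB → disk 3 (remaining 35 GB)
122 GB → disk 4 (remaining 6 GB)
10 GB → disk 3 (remaining 25 GB)
74 GB → disk 1 (remaining 1 GB)
63 GB → disk 5 (remaining 65 GB)
21 GB → disk 3 (remaining 4 GB)
58 GB → disk 5 (remaining 7 GB)
103 GB → disk 6 (remaining 25 GB)
41 GB → disk 7 (remaining 87 GB)
35 GB → disk 2 (remaining 3 GB)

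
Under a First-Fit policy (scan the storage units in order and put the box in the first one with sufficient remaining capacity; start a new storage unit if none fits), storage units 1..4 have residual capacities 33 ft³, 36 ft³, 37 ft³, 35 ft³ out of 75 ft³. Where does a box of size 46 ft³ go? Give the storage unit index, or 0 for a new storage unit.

0

No storage unit has ≥ 46 ft³ free, so a new storage unit is opened.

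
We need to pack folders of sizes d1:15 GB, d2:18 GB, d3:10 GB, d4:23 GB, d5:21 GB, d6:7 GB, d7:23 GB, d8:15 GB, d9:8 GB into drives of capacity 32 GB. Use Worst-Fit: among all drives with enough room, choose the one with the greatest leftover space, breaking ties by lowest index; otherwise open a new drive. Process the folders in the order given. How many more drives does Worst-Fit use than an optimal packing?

Worst-Fit: [15,10] [18,7] [23] [21] [23] [15,8] → 6 drives.
Total size 140 GB; any packing needs at least ⌈140/32⌉ = 5 drives.
An optimal packing achieves that bound: [23,8] [23,7] [21,10] [18] [15,15] → 5 drives.
Excess: 6 − 5 = 1.

1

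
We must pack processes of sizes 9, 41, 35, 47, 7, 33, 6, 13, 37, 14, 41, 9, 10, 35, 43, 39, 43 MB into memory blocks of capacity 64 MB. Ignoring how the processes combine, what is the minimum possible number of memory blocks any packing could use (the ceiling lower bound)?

Total size = 9 + 41 + 35 + 47 + 7 + 33 + 6 + 13 + 37 + 14 + 41 + 9 + 10 + 35 + 43 + 39 + 43 = 462 MB.
⌈462 / 64⌉ = 8.

8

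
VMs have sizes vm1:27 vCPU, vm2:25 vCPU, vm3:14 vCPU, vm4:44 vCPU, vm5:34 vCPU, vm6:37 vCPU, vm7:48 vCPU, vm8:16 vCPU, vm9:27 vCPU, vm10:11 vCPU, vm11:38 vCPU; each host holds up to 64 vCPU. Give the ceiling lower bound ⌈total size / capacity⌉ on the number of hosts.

6 hosts

Total size = 27 + 25 + 14 + 44 + 34 + 37 + 48 + 16 + 27 + 11 + 38 = 321 vCPU.
⌈321 / 64⌉ = 6.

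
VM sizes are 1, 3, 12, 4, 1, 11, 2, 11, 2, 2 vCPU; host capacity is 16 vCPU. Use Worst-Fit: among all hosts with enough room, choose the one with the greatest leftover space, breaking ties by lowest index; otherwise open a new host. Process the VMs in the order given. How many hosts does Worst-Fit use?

4

1 vCPU → host 1 (remaining 15 vCPU)
3 vCPU → host 1 (remaining 12 vCPU)
12 vCPU → host 1 (remaining 0 vCPU)
4 vCPU → host 2 (remaining 12 vCPU)
1 vCPU → host 2 (remaining 11 vCPU)
11 vCPU → host 2 (remaining 0 vCPU)
2 vCPU → host 3 (remaining 14 vCPU)
11 vCPU → host 3 (remaining 3 vCPU)
2 vCPU → host 3 (remaining 1 vCPU)
2 vCPU → host 4 (remaining 14 vCPU)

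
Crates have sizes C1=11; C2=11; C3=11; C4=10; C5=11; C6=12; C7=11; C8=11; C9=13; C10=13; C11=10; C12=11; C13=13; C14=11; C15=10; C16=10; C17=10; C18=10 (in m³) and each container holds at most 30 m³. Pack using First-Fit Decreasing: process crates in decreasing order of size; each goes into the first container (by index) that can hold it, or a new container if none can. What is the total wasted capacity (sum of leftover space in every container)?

41

Sorted descending: 13, 13, 13, 12, 11, 11, 11, 11, 11, 11, 11, 11, 10, 10, 10, 10, 10, 10.
Put 13 m³ in container 1; 17 m³ remain.
Put 13 m³ in container 1; 4 m³ remain.
Put 13 m³ in container 2; 17 m³ remain.
Put 12 m³ in container 2; 5 m³ remain.
Put 11 m³ in container 3; 19 m³ remain.
Put 11 m³ in container 3; 8 m³ remain.
Put 11 m³ in container 4; 19 m³ remain.
Put 11 m³ in container 4; 8 m³ remain.
Put 11 m³ in container 5; 19 m³ remain.
Put 11 m³ in container 5; 8 m³ remain.
Put 11 m³ in container 6; 19 m³ remain.
Put 11 m³ in container 6; 8 m³ remain.
Put 10 m³ in container 7; 20 m³ remain.
Put 10 m³ in container 7; 10 m³ remain.
Put 10 m³ in container 7; 0 m³ remain.
Put 10 m³ in container 8; 20 m³ remain.
Put 10 m³ in container 8; 10 m³ remain.
Put 10 m³ in container 8; 0 m³ remain.
8 containers × 30 m³ = 240 m³; used 199 m³; unused 41 m³.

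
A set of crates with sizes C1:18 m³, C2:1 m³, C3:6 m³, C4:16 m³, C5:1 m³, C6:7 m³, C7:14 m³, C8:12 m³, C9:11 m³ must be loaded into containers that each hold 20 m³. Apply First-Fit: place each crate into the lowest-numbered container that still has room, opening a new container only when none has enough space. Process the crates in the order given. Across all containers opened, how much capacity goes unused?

34

container 1: place C1 (18 m³), 2 m³ left
container 1: place C2 (1 m³), 1 m³ left
container 2: place C3 (6 m³), 14 m³ left
container 3: place C4 (16 m³), 4 m³ left
container 1: place C5 (1 m³), 0 m³ left
container 2: place C6 (7 m³), 7 m³ left
container 4: place C7 (14 m³), 6 m³ left
container 5: place C8 (12 m³), 8 m³ left
container 6: place C9 (11 m³), 9 m³ left
6 containers × 20 m³ = 120 m³; used 86 m³; unused 34 m³.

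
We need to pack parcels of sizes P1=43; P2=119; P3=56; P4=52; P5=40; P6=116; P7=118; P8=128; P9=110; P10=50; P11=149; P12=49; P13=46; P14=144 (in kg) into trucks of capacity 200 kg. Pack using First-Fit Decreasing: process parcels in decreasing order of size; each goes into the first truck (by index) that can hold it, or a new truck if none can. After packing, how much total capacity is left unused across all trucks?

Sorted descending: 149, 144, 128, 119, 118, 116, 110, 56, 52, 50, 49, 46, 43, 40.
Put 149 kg in truck 1; 51 kg remain.
Put 144 kg in truck 2; 56 kg remain.
Put 128 kg in truck 3; 72 kg remain.
Put 119 kg in truck 4; 81 kg remain.
Put 118 kg in truck 5; 82 kg remain.
Put 116 kg in truck 6; 84 kg remain.
Put 110 kg in truck 7; 90 kg remain.
Put 56 kg in truck 2; 0 kg remain.
Put 52 kg in truck 3; 20 kg remain.
Put 50 kg in truck 1; 1 kg remain.
Put 49 kg in truck 4; 32 kg remain.
Put 46 kg in truck 5; 36 kg remain.
Put 43 kg in truck 6; 41 kg remain.
Put 40 kg in truck 6; 1 kg remain.
7 trucks × 200 kg = 1400 kg; used 1220 kg; unused 180 kg.

180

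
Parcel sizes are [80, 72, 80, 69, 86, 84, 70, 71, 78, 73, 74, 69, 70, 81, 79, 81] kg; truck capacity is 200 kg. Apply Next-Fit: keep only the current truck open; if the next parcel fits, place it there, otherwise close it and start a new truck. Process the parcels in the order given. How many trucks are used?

80 kg → truck 1 (remaining 120 kg)
72 kg → truck 1 (remaining 48 kg)
80 kg → truck 2 (remaining 120 kg)
69 kg → truck 2 (remaining 51 kg)
86 kg → truck 3 (remaining 114 kg)
84 kg → truck 3 (remaining 30 kg)
70 kg → truck 4 (remaining 130 kg)
71 kg → truck 4 (remaining 59 kg)
78 kg → truck 5 (remaining 122 kg)
73 kg → truck 5 (remaining 49 kg)
74 kg → truck 6 (remaining 126 kg)
69 kg → truck 6 (remaining 57 kg)
70 kg → truck 7 (remaining 130 kg)
81 kg → truck 7 (remaining 49 kg)
79 kg → truck 8 (remaining 121 kg)
81 kg → truck 8 (remaining 40 kg)

8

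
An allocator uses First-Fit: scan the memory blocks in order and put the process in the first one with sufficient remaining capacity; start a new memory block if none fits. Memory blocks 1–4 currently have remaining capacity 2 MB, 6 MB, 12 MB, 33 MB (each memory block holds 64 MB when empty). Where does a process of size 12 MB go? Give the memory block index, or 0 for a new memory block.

Memory blocks with room: memory block 3 (12 MB), memory block 4 (33 MB).
The first with room is memory block 3.

3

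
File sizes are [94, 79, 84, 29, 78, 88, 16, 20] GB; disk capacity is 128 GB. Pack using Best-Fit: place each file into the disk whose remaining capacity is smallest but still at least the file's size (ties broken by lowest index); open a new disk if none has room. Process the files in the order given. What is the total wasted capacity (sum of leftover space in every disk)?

disk 1: place 94 GB, 34 GB left
disk 2: place 79 GB, 49 GB left
disk 3: place 84 GB, 44 GB left
disk 1: place 29 GB, 5 GB left
disk 4: place 78 GB, 50 GB left
disk 5: place 88 GB, 40 GB left
disk 5: place 16 GB, 24 GB left
disk 5: place 20 GB, 4 GB left
5 disks × 128 GB = 640 GB; used 488 GB; unused 152 GB.

152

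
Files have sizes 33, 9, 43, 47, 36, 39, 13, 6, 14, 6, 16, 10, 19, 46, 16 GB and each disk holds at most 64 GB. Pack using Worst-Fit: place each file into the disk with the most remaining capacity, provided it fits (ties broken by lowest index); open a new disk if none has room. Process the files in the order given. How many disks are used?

7

Put 33 GB in disk 1; 31 GB remain.
Put 9 GB in disk 1; 22 GB remain.
Put 43 GB in disk 2; 21 GB remain.
Put 47 GB in disk 3; 17 GB remain.
Put 36 GB in disk 4; 28 GB remain.
Put 39 GB in disk 5; 25 GB remain.
Put 13 GB in disk 4; 15 GB remain.
Put 6 GB in disk 5; 19 GB remain.
Put 14 GB in disk 1; 8 GB remain.
Put 6 GB in disk 2; 15 GB remain.
Put 16 GB in disk 5; 3 GB remain.
Put 10 GB in disk 3; 7 GB remain.
Put 19 GB in disk 6; 45 GB remain.
Put 46 GB in disk 7; 18 GB remain.
Put 16 GB in disk 6; 29 GB remain.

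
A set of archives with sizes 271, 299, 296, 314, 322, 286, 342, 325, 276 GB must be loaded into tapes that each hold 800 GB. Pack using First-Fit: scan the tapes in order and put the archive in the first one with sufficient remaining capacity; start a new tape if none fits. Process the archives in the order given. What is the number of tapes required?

5

Put 271 GB in tape 1; 529 GB remain.
Put 299 GB in tape 1; 230 GB remain.
Put 296 GB in tape 2; 504 GB remain.
Put 314 GB in tape 2; 190 GB remain.
Put 322 GB in tape 3; 478 GB remain.
Put 286 GB in tape 3; 192 GB remain.
Put 342 GB in tape 4; 458 GB remain.
Put 325 GB in tape 4; 133 GB remain.
Put 276 GB in tape 5; 524 GB remain.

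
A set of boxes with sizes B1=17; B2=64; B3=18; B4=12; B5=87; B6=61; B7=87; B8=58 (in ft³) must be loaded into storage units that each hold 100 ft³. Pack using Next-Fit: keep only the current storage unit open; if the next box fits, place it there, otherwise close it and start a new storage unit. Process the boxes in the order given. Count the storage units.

5 storage units

Put B1 (17 ft³) in storage unit 1; 83 ft³ remain.
Put B2 (64 ft³) in storage unit 1; 19 ft³ remain.
Put B3 (18 ft³) in storage unit 1; 1 ft³ remain.
Put B4 (12 ft³) in storage unit 2; 88 ft³ remain.
Put B5 (87 ft³) in storage unit 2; 1 ft³ remain.
Put B6 (61 ft³) in storage unit 3; 39 ft³ remain.
Put B7 (87 ft³) in storage unit 4; 13 ft³ remain.
Put B8 (58 ft³) in storage unit 5; 42 ft³ remain.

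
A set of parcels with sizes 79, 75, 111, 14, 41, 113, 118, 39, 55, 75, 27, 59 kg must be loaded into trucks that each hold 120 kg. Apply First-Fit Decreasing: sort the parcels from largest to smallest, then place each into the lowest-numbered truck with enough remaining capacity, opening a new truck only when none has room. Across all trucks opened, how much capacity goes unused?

Sorted descending: 118, 113, 111, 79, 75, 75, 59, 55, 41, 39, 27, 14.
truck 1: place 118 kg, 2 kg left
truck 2: place 113 kg, 7 kg left
truck 3: place 111 kg, 9 kg left
truck 4: place 79 kg, 41 kg left
truck 5: place 75 kg, 45 kg left
truck 6: place 75 kg, 45 kg left
truck 7: place 59 kg, 61 kg left
truck 7: place 55 kg, 6 kg left
truck 4: place 41 kg, 0 kg left
truck 5: place 39 kg, 6 kg left
truck 6: place 27 kg, 18 kg left
truck 6: place 14 kg, 4 kg left
7 trucks × 120 kg = 840 kg; used 806 kg; unused 34 kg.

34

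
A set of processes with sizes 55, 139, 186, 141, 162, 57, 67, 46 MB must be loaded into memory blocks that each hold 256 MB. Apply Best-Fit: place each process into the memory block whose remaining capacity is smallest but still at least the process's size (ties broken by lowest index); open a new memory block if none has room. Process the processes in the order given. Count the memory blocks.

Put 55 MB in memory block 1; 201 MB remain.
Put 139 MB in memory block 1; 62 MB remain.
Put 186 MB in memory block 2; 70 MB remain.
Put 141 MB in memory block 3; 115 MB remain.
Put 162 MB in memory block 4; 94 MB remain.
Put 57 MB in memory block 1; 5 MB remain.
Put 67 MB in memory block 2; 3 MB remain.
Put 46 MB in memory block 4; 48 MB remain.
Final memory blocks: [55,139,57] [186,67] [141] [162,46].

4 memory blocks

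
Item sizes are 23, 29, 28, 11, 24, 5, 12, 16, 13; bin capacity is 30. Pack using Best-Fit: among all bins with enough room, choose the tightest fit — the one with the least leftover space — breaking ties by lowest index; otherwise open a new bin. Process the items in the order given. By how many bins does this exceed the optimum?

0

Best-Fit: [23] [29] [28] [11,12] [24,5] [16,13] → 6 bins.
Total size 161; any packing needs at least ⌈161/30⌉ = 6 bins.
So 6 is already optimal.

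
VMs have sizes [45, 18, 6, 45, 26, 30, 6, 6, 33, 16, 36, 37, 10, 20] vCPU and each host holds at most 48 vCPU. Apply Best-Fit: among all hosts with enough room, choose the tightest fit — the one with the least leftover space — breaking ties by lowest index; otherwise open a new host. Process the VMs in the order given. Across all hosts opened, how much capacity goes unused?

50

Put 45 vCPU in host 1; 3 vCPU remain.
Put 18 vCPU in host 2; 30 vCPU remain.
Put 6 vCPU in host 2; 24 vCPU remain.
Put 45 vCPU in host 3; 3 vCPU remain.
Put 26 vCPU in host 4; 22 vCPU remain.
Put 30 vCPU in host 5; 18 vCPU remain.
Put 6 vCPU in host 5; 12 vCPU remain.
Put 6 vCPU in host 5; 6 vCPU remain.
Put 33 vCPU in host 6; 15 vCPU remain.
Put 16 vCPU in host 4; 6 vCPU remain.
Put 36 vCPU in host 7; 12 vCPU remain.
Put 37 vCPU in host 8; 11 vCPU remain.
Put 10 vCPU in host 8; 1 vCPU remain.
Put 20 vCPU in host 2; 4 vCPU remain.
8 hosts × 48 vCPU = 384 vCPU; used 334 vCPU; unused 50 vCPU.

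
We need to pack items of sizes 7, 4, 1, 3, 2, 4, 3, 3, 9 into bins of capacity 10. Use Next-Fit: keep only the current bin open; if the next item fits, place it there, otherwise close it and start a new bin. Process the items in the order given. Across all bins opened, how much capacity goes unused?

Put 7 in bin 1; 3 remain.
Put 4 in bin 2; 6 remain.
Put 1 in bin 2; 5 remain.
Put 3 in bin 2; 2 remain.
Put 2 in bin 2; 0 remain.
Put 4 in bin 3; 6 remain.
Put 3 in bin 3; 3 remain.
Put 3 in bin 3; 0 remain.
Put 9 in bin 4; 1 remain.
4 bins × 10 = 40; used 36; unused 4.

4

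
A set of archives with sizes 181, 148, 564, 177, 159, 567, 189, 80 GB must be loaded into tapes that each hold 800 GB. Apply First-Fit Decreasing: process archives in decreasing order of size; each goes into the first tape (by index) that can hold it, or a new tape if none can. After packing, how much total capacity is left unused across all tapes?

Sorted descending: 567, 564, 189, 181, 177, 159, 148, 80.
Put 567 GB in tape 1; 233 GB remain.
Put 564 GB in tape 2; 236 GB remain.
Put 189 GB in tape 1; 44 GB remain.
Put 181 GB in tape 2; 55 GB remain.
Put 177 GB in tape 3; 623 GB remain.
Put 159 GB in tape 3; 464 GB remain.
Put 148 GB in tape 3; 316 GB remain.
Put 80 GB in tape 3; 236 GB remain.
3 tapes × 800 GB = 2400 GB; used 2065 GB; unused 335 GB.

335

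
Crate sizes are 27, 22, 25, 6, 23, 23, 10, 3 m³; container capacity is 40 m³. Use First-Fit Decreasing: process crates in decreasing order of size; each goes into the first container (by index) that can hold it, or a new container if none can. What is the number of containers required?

Sorted descending: 27, 25, 23, 23, 22, 10, 6, 3.
Put 27 m³ in container 1; 13 m³ remain.
Put 25 m³ in container 2; 15 m³ remain.
Put 23 m³ in container 3; 17 m³ remain.
Put 23 m³ in container 4; 17 m³ remain.
Put 22 m³ in container 5; 18 m³ remain.
Put 10 m³ in container 1; 3 m³ remain.
Put 6 m³ in container 2; 9 m³ remain.
Put 3 m³ in container 1; 0 m³ remain.
Final containers: [27,10,3] [25,6] [23] [23] [22].

5 containers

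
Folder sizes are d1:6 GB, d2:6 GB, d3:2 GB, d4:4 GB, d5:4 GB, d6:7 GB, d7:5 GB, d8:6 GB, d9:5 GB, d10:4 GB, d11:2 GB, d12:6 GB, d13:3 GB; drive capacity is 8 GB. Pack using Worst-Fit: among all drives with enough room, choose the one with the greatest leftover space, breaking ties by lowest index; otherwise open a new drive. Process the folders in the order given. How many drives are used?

9 drives

Put d1 (6 GB) in drive 1; 2 GB remain.
Put d2 (6 GB) in drive 2; 2 GB remain.
Put d3 (2 GB) in drive 1; 0 GB remain.
Put d4 (4 GB) in drive 3; 4 GB remain.
Put d5 (4 GB) in drive 3; 0 GB remain.
Put d6 (7 GB) in drive 4; 1 GB remain.
Put d7 (5 GB) in drive 5; 3 GB remain.
Put d8 (6 GB) in drive 6; 2 GB remain.
Put d9 (5 GB) in drive 7; 3 GB remain.
Put d10 (4 GB) in drive 8; 4 GB remain.
Put d11 (2 GB) in drive 8; 2 GB remain.
Put d12 (6 GB) in drive 9; 2 GB remain.
Put d13 (3 GB) in drive 5; 0 GB remain.
Final drives: [6,2] [6] [4,4] [7] [5,3] [6] [5] [4,2] [6].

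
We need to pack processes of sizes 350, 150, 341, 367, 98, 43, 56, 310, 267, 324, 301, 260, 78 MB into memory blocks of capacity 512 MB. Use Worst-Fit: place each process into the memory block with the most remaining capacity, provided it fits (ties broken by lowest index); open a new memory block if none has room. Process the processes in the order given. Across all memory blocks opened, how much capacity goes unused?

1151

memory block 1: place 350 MB, 162 MB left
memory block 1: place 150 MB, 12 MB left
memory block 2: place 341 MB, 171 MB left
memory block 3: place 367 MB, 145 MB left
memory block 2: place 98 MB, 73 MB left
memory block 3: place 43 MB, 102 MB left
memory block 3: place 56 MB, 46 MB left
memory block 4: place 310 MB, 202 MB left
memory block 5: place 267 MB, 245 MB left
memory block 6: place 324 MB, 188 MB left
memory block 7: place 301 MB, 211 MB left
memory block 8: place 260 MB, 252 MB left
memory block 8: place 78 MB, 174 MB left
8 memory blocks × 512 MB = 4096 MB; used 2945 MB; unused 1151 MB.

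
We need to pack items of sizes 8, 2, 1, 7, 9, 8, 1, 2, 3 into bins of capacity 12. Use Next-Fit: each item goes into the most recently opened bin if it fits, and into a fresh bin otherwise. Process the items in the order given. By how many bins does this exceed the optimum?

Next-Fit: [8,2,1] [7] [9] [8,1,2] [3] → 5 bins.
Total size 41; any packing needs at least ⌈41/12⌉ = 4 bins.
An optimal packing achieves that bound: [9,3] [8,2,2] [8,1,1] [7] → 4 bins.
Excess: 5 − 4 = 1.

1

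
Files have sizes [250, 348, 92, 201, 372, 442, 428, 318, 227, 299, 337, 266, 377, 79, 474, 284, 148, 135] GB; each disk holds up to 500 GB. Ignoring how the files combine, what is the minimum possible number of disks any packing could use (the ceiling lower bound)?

11

Total size = 250 + 348 + 92 + 201 + 372 + 442 + 428 + 318 + 227 + 299 + 337 + 266 + 377 + 79 + 474 + 284 + 148 + 135 = 5077 GB.
⌈5077 / 500⌉ = 11.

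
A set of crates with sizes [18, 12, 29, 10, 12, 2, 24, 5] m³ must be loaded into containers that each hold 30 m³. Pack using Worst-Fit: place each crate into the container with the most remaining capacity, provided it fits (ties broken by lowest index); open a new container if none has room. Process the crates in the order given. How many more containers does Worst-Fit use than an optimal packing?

0

Worst-Fit: [18,12] [29] [10,12,2,5] [24] → 4 containers.
Total size 112 m³; any packing needs at least ⌈112/30⌉ = 4 containers.
So 4 is already optimal.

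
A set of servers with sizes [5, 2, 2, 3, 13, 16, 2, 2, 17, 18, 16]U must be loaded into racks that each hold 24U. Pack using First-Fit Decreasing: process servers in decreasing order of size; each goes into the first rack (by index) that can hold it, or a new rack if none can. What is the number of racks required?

5

Sorted descending: 18, 17, 16, 16, 13, 5, 3, 2, 2, 2, 2.
rack 1: place 18U, 6U left
rack 2: place 17U, 7U left
rack 3: place 16U, 8U left
rack 4: place 16U, 8U left
rack 5: place 13U, 11U left
rack 1: place 5U, 1U left
rack 2: place 3U, 4U left
rack 2: place 2U, 2U left
rack 2: place 2U, 0U left
rack 3: place 2U, 6U left
rack 3: place 2U, 4U left
Final racks: [18,5] [17,3,2,2] [16,2,2] [16] [13].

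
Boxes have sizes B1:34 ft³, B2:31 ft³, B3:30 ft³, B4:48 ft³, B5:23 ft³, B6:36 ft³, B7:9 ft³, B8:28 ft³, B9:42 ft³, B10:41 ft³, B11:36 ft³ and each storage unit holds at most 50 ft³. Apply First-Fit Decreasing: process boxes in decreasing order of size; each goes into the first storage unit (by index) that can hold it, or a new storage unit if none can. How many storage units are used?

10 storage units

Sorted descending: 48, 42, 41, 36, 36, 34, 31, 30, 28, 23, 9.
Put 48 ft³ in storage unit 1; 2 ft³ remain.
Put 42 ft³ in storage unit 2; 8 ft³ remain.
Put 41 ft³ in storage unit 3; 9 ft³ remain.
Put 36 ft³ in storage unit 4; 14 ft³ remain.
Put 36 ft³ in storage unit 5; 14 ft³ remain.
Put 34 ft³ in storage unit 6; 16 ft³ remain.
Put 31 ft³ in storage unit 7; 19 ft³ remain.
Put 30 ft³ in storage unit 8; 20 ft³ remain.
Put 28 ft³ in storage unit 9; 22 ft³ remain.
Put 23 ft³ in storage unit 10; 27 ft³ remain.
Put 9 ft³ in storage unit 3; 0 ft³ remain.
Final storage units: [48] [42] [41,9] [36] [36] [34] [31] [30] [28] [23].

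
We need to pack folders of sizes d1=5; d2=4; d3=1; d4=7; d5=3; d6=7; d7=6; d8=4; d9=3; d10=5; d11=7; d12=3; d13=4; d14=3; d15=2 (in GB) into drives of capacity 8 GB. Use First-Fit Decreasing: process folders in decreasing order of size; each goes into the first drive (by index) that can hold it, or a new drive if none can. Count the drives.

9

Sorted descending: 7, 7, 7, 6, 5, 5, 4, 4, 4, 3, 3, 3, 3, 2, 1.
drive 1: place 7 GB, 1 GB left
drive 2: place 7 GB, 1 GB left
drive 3: place 7 GB, 1 GB left
drive 4: place 6 GB, 2 GB left
drive 5: place 5 GB, 3 GB left
drive 6: place 5 GB, 3 GB left
drive 7: place 4 GB, 4 GB left
drive 7: place 4 GB, 0 GB left
drive 8: place 4 GB, 4 GB left
drive 5: place 3 GB, 0 GB left
drive 6: place 3 GB, 0 GB left
drive 8: place 3 GB, 1 GB left
drive 9: place 3 GB, 5 GB left
drive 4: place 2 GB, 0 GB left
drive 1: place 1 GB, 0 GB left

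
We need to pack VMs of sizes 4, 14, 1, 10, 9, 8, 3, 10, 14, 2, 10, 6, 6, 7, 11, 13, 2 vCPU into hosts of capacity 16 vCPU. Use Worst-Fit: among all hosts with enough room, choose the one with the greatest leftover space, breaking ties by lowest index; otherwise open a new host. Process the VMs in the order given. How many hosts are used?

Put 4 vCPU in host 1; 12 vCPU remain.
Put 14 vCPU in host 2; 2 vCPU remain.
Put 1 vCPU in host 1; 11 vCPU remain.
Put 10 vCPU in host 1; 1 vCPU remain.
Put 9 vCPU in host 3; 7 vCPU remain.
Put 8 vCPU in host 4; 8 vCPU remain.
Put 3 vCPU in host 4; 5 vCPU remain.
Put 10 vCPU in host 5; 6 vCPU remain.
Put 14 vCPU in host 6; 2 vCPU remain.
Put 2 vCPU in host 3; 5 vCPU remain.
Put 10 vCPU in host 7; 6 vCPU remain.
Put 6 vCPU in host 5; 0 vCPU remain.
Put 6 vCPU in host 7; 0 vCPU remain.
Put 7 vCPU in host 8; 9 vCPU remain.
Put 11 vCPU in host 9; 5 vCPU remain.
Put 13 vCPU in host 10; 3 vCPU remain.
Put 2 vCPU in host 8; 7 vCPU remain.
Final hosts: [4,1,10] [14] [9,2] [8,3] [10,6] [14] [10,6] [7,2] [11] [13].

10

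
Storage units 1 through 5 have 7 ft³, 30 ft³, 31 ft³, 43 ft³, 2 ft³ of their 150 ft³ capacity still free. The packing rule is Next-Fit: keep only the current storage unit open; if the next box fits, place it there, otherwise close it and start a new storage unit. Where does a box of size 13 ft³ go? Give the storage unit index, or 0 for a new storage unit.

0

Next-Fit only looks at storage unit 5, which has 2 ft³ free.
13 ft³ does not fit, so a new storage unit is opened.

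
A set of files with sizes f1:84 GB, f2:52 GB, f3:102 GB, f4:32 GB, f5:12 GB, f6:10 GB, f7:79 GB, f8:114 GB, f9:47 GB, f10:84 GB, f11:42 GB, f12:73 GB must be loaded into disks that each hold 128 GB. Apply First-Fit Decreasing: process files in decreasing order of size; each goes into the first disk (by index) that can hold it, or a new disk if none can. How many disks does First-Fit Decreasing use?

6

Sorted descending: 114, 102, 84, 84, 79, 73, 52, 47, 42, 32, 12, 10.
Put 114 GB in disk 1; 14 GB remain.
Put 102 GB in disk 2; 26 GB remain.
Put 84 GB in disk 3; 44 GB remain.
Put 84 GB in disk 4; 44 GB remain.
Put 79 GB in disk 5; 49 GB remain.
Put 73 GB in disk 6; 55 GB remain.
Put 52 GB in disk 6; 3 GB remain.
Put 47 GB in disk 5; 2 GB remain.
Put 42 GB in disk 3; 2 GB remain.
Put 32 GB in disk 4; 12 GB remain.
Put 12 GB in disk 1; 2 GB remain.
Put 10 GB in disk 2; 16 GB remain.
Final disks: [114,12] [102,10] [84,42] [84,32] [79,47] [73,52].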